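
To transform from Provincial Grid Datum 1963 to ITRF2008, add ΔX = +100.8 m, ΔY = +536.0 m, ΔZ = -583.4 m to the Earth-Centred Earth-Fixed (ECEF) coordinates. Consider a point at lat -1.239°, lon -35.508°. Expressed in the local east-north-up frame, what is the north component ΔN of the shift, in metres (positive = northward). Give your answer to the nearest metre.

ΔN = -588 m

The local north axis is (−sin φ cos λ, −sin φ sin λ, cos φ), giving ΔN = 1.774 − 6.732 − 583.264 = -588.22 m.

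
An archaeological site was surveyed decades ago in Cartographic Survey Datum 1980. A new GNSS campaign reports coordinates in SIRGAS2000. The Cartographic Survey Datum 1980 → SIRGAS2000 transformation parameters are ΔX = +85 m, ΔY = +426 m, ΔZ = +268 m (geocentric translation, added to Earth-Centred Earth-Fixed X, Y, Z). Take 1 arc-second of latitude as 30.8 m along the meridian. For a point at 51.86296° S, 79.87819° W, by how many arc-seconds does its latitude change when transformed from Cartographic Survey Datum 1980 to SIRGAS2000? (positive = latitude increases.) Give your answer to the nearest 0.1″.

Δφ = -5.0″

sin φ = -0.786536, cos φ = 0.617544, sin λ = -0.984436, cos λ = 0.175741.
North component: ΔN = −sin φ cos λ·ΔX − sin φ sin λ·ΔY + cos φ·ΔZ = −(-0.786536)(0.175741)(85) − (-0.786536)(-0.984436)(426) + (0.617544)(268) = -152.60 m.
1° of latitude spans 3600 × 30.80 = 110880 m, so Δφ = -152.60 / 110880 × 3600 = -4.954″.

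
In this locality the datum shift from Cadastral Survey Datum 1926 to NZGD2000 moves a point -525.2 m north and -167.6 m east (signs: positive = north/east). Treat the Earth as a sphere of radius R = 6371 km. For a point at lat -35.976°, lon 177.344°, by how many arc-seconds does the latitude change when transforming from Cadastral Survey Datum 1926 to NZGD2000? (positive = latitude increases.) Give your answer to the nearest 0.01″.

On a sphere of radius R, 1 rad of latitude = R, so Δφ = ΔN / R = -525.2 / 6371000 = -8.2436e-05 rad = -17.004″.

Δφ = -17.00″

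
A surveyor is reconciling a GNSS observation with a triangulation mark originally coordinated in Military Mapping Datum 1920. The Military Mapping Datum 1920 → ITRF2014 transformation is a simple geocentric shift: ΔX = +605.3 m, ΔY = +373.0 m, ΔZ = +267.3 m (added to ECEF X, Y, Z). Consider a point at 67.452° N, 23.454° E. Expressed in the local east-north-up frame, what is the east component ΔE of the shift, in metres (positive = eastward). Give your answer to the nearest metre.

The local east axis at (φ, λ) is (−sin λ, cos λ, 0), so ΔE = −sin(23.454°)·605.3 + cos(23.454°)·373.0 = 101.27 m.

ΔE = 101 m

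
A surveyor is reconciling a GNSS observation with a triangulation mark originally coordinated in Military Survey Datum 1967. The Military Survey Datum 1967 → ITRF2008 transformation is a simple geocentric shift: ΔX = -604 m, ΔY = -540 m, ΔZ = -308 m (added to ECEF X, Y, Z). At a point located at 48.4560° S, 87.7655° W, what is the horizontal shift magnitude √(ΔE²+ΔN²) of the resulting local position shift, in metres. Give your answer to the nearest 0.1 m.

650.6 m

At φ = -48.4560°, λ = -87.7655°: sin φ = -0.748447, cos φ = 0.663195, sin λ = -0.999240, cos λ = 0.038989.
ΔE = −sin λ·ΔX + cos λ·ΔY = −(-0.999240)·(-604) + (0.038989)·(-540) = -624.60 m.
ΔN = −sin φ cos λ·ΔX − sin φ sin λ·ΔY + cos φ·ΔZ = −(-0.748447)(0.038989)(-604) − (-0.748447)(-0.999240)(-540) + (0.663195)(-308) = 181.96 m.
Horizontal magnitude = √(ΔE² + ΔN²) = √((-624.60)² + 181.96²) = 650.56 m.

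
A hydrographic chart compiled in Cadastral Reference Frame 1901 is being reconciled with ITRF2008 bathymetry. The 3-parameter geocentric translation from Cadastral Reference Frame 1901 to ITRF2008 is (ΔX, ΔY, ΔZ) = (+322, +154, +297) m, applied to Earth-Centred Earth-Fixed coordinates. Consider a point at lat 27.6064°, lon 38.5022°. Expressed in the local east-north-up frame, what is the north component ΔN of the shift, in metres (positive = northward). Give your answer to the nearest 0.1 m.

At φ = 27.6064°, λ = 38.5022°: sin φ = 0.463395, cos φ = 0.886152, sin λ = 0.622545, cos λ = 0.782584.
ΔN = −sin φ cos λ·ΔX − sin φ sin λ·ΔY + cos φ·ΔZ = −(0.463395)(0.782584)(322) − (0.463395)(0.622545)(154) + (0.886152)(297) = 101.99 m.

ΔN = 102.0 m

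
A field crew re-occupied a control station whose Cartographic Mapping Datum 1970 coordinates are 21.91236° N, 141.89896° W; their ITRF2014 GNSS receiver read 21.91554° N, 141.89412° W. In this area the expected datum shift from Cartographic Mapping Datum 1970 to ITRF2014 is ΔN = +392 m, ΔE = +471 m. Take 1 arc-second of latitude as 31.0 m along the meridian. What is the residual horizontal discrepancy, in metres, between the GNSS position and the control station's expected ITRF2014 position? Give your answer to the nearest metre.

48 m

Observed coordinate differences: Δφ = +0.00318°, Δλ = +0.00484°.
Converting to metres (1° lat = 111600 m, cos φ = 0.927756): observed ΔN = 354.9 m, observed ΔE = 501.1 m.
Subtracting the expected shift leaves a residual of 354.9 − (392) = -37.1 m north and 501.1 − (471) = 30.1 m east.
Residual distance = √((-37.1)² + 30.1²) = 47.8 m.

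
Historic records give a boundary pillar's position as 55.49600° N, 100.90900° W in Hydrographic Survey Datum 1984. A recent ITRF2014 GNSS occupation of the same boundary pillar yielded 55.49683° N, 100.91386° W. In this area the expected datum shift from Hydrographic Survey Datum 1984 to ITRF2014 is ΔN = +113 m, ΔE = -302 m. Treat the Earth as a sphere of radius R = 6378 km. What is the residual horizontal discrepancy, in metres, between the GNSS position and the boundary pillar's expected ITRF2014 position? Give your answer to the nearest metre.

21 m

Observed coordinate differences: Δφ = +0.00083°, Δλ = -0.00486°.
Converting to metres (1° lat = 111317 m, cos φ = 0.566464): observed ΔN = 92.4 m, observed ΔE = -306.5 m.
Subtracting the expected shift leaves a residual of 92.4 − (113) = -20.6 m north and -306.5 − (-302) = -4.5 m east.
Residual distance = √((-20.6)² + (-4.5)²) = 21.1 m.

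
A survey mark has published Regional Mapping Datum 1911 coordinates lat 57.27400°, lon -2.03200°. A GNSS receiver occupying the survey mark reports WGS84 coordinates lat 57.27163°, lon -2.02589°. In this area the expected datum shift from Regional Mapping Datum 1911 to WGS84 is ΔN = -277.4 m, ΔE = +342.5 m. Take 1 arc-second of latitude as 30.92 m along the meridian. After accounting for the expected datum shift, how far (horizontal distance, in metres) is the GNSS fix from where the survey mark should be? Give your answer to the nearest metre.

29 m

Observed coordinate differences: Δφ = -0.00237°, Δλ = +0.00611°.
Converting to metres (1° lat = 111312 m, cos φ = 0.540622): observed ΔN = -263.8 m, observed ΔE = 367.7 m.
Subtracting the expected shift leaves a residual of -263.8 − (-277.4) = 13.6 m north and 367.7 − (342.5) = 25.2 m east.
Residual distance = √(13.6² + 25.2²) = 28.6 m.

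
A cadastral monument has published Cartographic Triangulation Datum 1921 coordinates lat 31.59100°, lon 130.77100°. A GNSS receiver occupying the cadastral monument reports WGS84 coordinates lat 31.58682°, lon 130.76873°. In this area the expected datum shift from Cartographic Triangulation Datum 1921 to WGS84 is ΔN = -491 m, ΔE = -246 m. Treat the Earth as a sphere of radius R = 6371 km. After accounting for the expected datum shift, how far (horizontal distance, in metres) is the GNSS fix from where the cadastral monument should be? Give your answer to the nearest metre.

Observed coordinate differences: Δφ = -0.00418°, Δλ = -0.00227°.
Converting to metres (1° lat = 111195 m, cos φ = 0.851809): observed ΔN = -464.8 m, observed ΔE = -215.0 m.
Subtracting the expected shift leaves a residual of -464.8 − (-491) = 26.2 m north and -215.0 − (-246) = 31.0 m east.
Residual distance = √(26.2² + 31.0²) = 40.6 m.

41 m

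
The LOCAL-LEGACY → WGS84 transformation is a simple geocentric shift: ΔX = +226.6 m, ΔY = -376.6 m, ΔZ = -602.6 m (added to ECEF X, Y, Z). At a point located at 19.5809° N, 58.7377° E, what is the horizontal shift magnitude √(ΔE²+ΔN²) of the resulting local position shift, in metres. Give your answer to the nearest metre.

633 m

At φ = 19.5809°, λ = 58.7377°: sin φ = 0.335138, cos φ = 0.942169, sin λ = 0.854800, cos λ = 0.518957.
ΔE = −sin λ·ΔX + cos λ·ΔY = −(0.854800)·(226.6) + (0.518957)·(-376.6) = -389.14 m.
ΔN = −sin φ cos λ·ΔX − sin φ sin λ·ΔY + cos φ·ΔZ = −(0.335138)(0.518957)(226.6) − (0.335138)(0.854800)(-376.6) + (0.942169)(-602.6) = -499.28 m.
Horizontal magnitude = √(ΔE² + ΔN²) = √((-389.14)² + (-499.28)²) = 633.01 m.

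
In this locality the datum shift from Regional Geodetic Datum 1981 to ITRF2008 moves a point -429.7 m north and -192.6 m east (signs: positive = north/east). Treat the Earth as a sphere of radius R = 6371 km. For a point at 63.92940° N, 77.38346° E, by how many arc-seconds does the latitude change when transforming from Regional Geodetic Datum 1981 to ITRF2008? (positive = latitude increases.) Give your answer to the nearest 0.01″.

Δφ = -13.91″

On a sphere of radius R, 1 rad of latitude = R, so Δφ = ΔN / R = -429.7 / 6371000 = -6.7446e-05 rad = -13.912″.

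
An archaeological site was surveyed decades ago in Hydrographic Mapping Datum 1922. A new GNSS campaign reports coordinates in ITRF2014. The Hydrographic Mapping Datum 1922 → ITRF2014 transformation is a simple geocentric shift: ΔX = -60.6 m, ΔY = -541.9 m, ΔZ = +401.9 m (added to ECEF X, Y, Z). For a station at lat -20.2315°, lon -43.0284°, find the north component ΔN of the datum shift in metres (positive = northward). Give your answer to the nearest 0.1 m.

The local north axis is (−sin φ cos λ, −sin φ sin λ, cos φ), giving ΔN = -15.319 + 127.872 + 377.104 = 489.66 m.

ΔN = 489.7 m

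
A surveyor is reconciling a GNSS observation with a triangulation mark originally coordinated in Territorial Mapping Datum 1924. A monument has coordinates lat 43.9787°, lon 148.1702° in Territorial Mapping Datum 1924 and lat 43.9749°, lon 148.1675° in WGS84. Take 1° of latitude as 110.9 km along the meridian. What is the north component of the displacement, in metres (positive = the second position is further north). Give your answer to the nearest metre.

ΔN = -421 m

Δφ = 43.9749° − 43.9787° = -0.0038°; Δλ = 148.1675° − 148.1702° = -0.0027°.
ΔN = Δφ × 110900 = -421.4 m; ΔE = Δλ × 110900 × cos(43.9787°) = -0.0027 × 110900 × 0.719598 = -215.5 m.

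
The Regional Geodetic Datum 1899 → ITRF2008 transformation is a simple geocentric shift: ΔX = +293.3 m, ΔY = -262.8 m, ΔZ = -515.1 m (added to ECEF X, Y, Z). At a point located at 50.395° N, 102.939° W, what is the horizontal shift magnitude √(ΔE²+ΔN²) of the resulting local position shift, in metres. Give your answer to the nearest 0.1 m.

The local east axis at (φ, λ) is (−sin λ, cos λ, 0), so ΔE = −sin(-102.939°)·293.3 + cos(-102.939°)·(-262.8) = 344.70 m.
The local north axis is (−sin φ cos λ, −sin φ sin λ, cos φ), giving ΔN = 50.599 − 197.335 − 328.372 = -475.11 m.
Horizontal magnitude = √(ΔE² + ΔN²) = √(344.70² + (-475.11)²) = 586.98 m.

587.0 m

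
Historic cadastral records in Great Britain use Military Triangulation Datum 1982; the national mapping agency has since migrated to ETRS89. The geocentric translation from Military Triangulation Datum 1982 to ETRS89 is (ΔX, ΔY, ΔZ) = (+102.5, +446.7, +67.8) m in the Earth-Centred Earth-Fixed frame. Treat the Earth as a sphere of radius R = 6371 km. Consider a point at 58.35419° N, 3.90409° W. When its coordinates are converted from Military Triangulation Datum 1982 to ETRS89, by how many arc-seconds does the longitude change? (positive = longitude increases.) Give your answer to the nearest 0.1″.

sin φ = 0.851308, cos φ = 0.524667, sin λ = -0.068087, cos λ = 0.997679.
East component: ΔE = −sin λ·ΔX + cos λ·ΔY = −(-0.068087)(102.5) + (0.997679)(446.7) = 452.64 m.
1° of latitude spans πR/180 = 111195 m; at latitude φ, 1° of longitude spans that × cos φ = 58340.3 m, so Δλ = 452.64 / 58340.3 × 3600 = 27.931″.

Δλ = 27.9″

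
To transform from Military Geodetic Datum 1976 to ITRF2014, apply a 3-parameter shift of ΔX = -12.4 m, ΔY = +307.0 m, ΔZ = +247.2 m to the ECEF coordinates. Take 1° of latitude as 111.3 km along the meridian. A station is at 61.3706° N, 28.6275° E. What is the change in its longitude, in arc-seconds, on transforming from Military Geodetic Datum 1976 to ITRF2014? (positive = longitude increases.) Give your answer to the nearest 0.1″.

Δλ = 18.6″

sin φ = 0.877737, cos φ = 0.479142, sin λ = 0.479113, cos λ = 0.877753.
East component: ΔE = −sin λ·ΔX + cos λ·ΔY = −(0.479113)(-12.4) + (0.877753)(307.0) = 275.41 m.
1° of latitude spans 111300 m; at latitude φ, 1° of longitude spans that × cos φ = 53328.5 m, so Δλ = 275.41 / 53328.5 × 3600 = 18.592″.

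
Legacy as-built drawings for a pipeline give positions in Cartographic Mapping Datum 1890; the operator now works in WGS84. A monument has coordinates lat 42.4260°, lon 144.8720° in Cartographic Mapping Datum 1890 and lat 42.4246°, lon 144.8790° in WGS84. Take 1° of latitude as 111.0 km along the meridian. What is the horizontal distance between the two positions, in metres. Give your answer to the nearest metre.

594 m

Δφ = 42.4246° − 42.4260° = -0.0014°; Δλ = 144.8790° − 144.8720° = +0.0070°.
ΔN = Δφ × 111000 = -155.4 m; ΔE = Δλ × 111000 × cos(42.4260°) = +0.0070 × 111000 × 0.738149 = 573.5 m.
Distance = √(ΔE² + ΔN²) = √(573.5² + (-155.4)²) = 594.2 m.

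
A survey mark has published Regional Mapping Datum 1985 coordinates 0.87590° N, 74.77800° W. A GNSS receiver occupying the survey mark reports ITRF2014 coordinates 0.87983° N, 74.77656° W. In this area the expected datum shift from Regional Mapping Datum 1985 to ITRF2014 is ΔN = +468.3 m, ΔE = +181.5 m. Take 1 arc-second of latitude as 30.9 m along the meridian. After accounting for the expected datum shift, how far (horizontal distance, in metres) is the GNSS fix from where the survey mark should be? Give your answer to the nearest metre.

38 m

Observed coordinate differences: Δφ = +0.00393°, Δλ = +0.00144°.
Converting to metres (1° lat = 111240 m, cos φ = 0.999883): observed ΔN = 437.2 m, observed ΔE = 160.2 m.
Subtracting the expected shift leaves a residual of 437.2 − (468.3) = -31.1 m north and 160.2 − (181.5) = -21.3 m east.
Residual distance = √((-31.1)² + (-21.3)²) = 37.7 m.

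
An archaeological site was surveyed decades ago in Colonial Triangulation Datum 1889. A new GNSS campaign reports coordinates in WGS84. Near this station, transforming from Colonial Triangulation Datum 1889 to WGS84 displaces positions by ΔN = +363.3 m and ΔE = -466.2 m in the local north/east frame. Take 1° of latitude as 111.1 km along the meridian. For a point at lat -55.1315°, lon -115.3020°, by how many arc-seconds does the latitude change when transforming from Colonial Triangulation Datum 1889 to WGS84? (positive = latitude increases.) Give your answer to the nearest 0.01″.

1° of latitude = 111.1 km, so Δφ = 363.3 / 111100 = 0.0032700° = 11.772″.

Δφ = 11.77″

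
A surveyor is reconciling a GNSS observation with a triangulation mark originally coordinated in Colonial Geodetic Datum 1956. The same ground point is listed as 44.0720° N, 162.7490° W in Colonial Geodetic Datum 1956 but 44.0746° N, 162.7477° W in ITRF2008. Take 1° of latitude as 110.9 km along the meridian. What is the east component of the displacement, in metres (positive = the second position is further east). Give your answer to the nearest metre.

Δφ = 44.0746° − 44.0720° = +0.0026°; Δλ = -162.7477° − -162.7490° = +0.0013°.
ΔN = Δφ × 110900 = 288.3 m; ΔE = Δλ × 110900 × cos(44.0720°) = +0.0013 × 110900 × 0.718466 = 103.6 m.

ΔE = 104 m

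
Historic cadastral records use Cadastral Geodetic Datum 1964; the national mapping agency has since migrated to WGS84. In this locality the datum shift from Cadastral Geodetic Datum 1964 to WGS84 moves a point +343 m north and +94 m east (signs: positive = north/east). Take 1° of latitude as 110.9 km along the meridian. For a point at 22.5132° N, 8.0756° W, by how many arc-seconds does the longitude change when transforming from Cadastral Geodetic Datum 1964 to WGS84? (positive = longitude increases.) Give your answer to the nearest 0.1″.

At latitude 22.5132°, cos φ = 0.923791.
1° of longitude at this latitude = 110.9 × cos φ = 102.45 km, so Δλ = 94.0 / 102448.5 = 0.0009175° = 3.303″.

Δλ = 3.3″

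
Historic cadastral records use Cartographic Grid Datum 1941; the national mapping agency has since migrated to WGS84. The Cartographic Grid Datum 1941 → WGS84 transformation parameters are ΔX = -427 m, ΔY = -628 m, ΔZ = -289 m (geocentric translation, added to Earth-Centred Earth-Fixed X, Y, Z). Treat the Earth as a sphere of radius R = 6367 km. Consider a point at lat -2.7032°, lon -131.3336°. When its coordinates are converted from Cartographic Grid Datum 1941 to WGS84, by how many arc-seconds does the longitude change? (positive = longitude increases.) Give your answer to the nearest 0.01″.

sin φ = -0.047162, cos φ = 0.998887, sin λ = -0.750877, cos λ = -0.660442.
East component: ΔE = −sin λ·ΔX + cos λ·ΔY = −(-0.750877)(-427) + (-0.660442)(-628) = 94.13 m.
1° of latitude spans πR/180 = 111125 m; at latitude φ, 1° of longitude spans that × cos φ = 111001.5 m, so Δλ = 94.13 / 111001.5 × 3600 = 3.053″.

Δλ = 3.05″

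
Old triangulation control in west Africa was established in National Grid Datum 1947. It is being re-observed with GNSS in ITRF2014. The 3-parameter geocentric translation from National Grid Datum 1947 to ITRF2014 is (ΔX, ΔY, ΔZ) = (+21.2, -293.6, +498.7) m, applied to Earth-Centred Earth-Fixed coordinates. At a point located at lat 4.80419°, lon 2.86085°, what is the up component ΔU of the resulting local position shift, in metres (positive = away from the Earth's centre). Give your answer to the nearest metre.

At φ = 4.80419°, λ = 2.86085°: sin φ = 0.083751, cos φ = 0.996487, sin λ = 0.049911, cos λ = 0.998754.
ΔU = cos φ cos λ·ΔX + cos φ sin λ·ΔY + sin φ·ΔZ = (0.996487)(0.998754)(21.2) + (0.996487)(0.049911)(-293.6) + (0.083751)(498.7) = 48.26 m.

ΔU = 48 m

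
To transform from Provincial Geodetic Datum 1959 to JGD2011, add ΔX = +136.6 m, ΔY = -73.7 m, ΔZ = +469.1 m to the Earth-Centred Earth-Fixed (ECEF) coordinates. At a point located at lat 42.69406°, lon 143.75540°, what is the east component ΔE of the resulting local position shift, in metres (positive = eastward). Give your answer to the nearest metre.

ΔE = -21 m

At φ = 42.69406°, λ = 143.75540°: sin φ = 0.678083, cos φ = 0.734985, sin λ = 0.591234, cos λ = -0.806500.
ΔE = −sin λ·ΔX + cos λ·ΔY = −(0.591234)·(136.6) + (-0.806500)·(-73.7) = -21.32 m.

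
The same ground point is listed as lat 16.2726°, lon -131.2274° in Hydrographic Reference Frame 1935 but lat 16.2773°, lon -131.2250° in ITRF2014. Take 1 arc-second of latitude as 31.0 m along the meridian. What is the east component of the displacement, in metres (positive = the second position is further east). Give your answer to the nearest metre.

ΔE = 257 m

Δφ = 16.2773° − 16.2726° = +0.0047°; Δλ = -131.2250° − -131.2274° = +0.0024°.
1° of latitude = 3600 × 31.00 = 111600 m.
ΔN = Δφ × 111600 = 524.5 m; ΔE = Δλ × 111600 × cos(16.2726°) = +0.0024 × 111600 × 0.959939 = 257.1 m.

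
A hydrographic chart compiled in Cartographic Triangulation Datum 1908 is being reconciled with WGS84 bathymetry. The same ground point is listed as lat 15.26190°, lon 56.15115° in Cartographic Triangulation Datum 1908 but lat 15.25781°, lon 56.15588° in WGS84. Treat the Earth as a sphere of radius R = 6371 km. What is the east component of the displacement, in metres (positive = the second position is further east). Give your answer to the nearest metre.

ΔE = 507 m

Δφ = 15.25781° − 15.26190° = -0.00409°; Δλ = 56.15588° − 56.15115° = +0.00473°.
1° along a meridian = πR/180 = 111195 m.
ΔN = Δφ × 111195 = -454.8 m; ΔE = Δλ × 111195 × cos(15.26190°) = +0.00473 × 111195 × 0.964733 = 507.4 m.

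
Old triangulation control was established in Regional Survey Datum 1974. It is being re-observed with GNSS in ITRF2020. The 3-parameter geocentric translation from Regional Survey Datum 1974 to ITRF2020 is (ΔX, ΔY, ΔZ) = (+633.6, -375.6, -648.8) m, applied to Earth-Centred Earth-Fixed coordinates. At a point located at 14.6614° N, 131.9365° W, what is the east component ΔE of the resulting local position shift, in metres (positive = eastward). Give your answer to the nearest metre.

ΔE = 722 m

At φ = 14.6614°, λ = -131.9365°: sin φ = 0.253106, cos φ = 0.967438, sin λ = -0.743886, cos λ = -0.668307.
ΔE = −sin λ·ΔX + cos λ·ΔY = −(-0.743886)·(633.6) + (-0.668307)·(-375.6) = 722.34 m.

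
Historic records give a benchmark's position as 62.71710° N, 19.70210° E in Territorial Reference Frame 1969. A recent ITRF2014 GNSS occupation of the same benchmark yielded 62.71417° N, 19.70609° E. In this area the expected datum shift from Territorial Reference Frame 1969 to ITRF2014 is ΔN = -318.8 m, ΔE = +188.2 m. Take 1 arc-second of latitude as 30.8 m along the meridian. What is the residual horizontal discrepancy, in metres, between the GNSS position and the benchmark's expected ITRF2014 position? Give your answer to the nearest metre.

Observed coordinate differences: Δφ = -0.00293°, Δλ = +0.00399°.
Converting to metres (1° lat = 110880 m, cos φ = 0.458384): observed ΔN = -324.9 m, observed ΔE = 202.8 m.
Subtracting the expected shift leaves a residual of -324.9 − (-318.8) = -6.1 m north and 202.8 − (188.2) = 14.6 m east.
Residual distance = √((-6.1)² + 14.6²) = 15.8 m.

16 m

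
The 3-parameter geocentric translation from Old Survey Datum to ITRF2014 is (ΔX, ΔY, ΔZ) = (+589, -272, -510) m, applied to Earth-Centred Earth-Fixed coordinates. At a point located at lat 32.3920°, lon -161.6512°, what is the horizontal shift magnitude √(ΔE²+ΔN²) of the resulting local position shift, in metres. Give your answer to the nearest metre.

At φ = 32.3920°, λ = -161.6512°: sin φ = 0.535709, cos φ = 0.844403, sin λ = -0.314801, cos λ = -0.949158.
ΔE = −sin λ·ΔX + cos λ·ΔY = −(-0.314801)·(589) + (-0.949158)·(-272) = 443.59 m.
ΔN = −sin φ cos λ·ΔX − sin φ sin λ·ΔY + cos φ·ΔZ = −(0.535709)(-0.949158)(589) − (0.535709)(-0.314801)(-272) + (0.844403)(-510) = -177.03 m.
Horizontal magnitude = √(ΔE² + ΔN²) = √(443.59² + (-177.03)²) = 477.61 m.

478 m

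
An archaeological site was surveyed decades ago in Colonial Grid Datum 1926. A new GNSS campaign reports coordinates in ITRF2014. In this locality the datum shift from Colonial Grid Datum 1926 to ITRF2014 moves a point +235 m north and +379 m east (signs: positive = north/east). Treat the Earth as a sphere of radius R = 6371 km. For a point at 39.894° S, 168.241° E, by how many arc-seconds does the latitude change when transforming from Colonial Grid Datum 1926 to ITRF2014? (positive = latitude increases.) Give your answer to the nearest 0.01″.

On a sphere of radius R, 1 rad of latitude = R, so Δφ = ΔN / R = 235.0 / 6371000 = 3.6886e-05 rad = 7.608″.

Δφ = 7.61″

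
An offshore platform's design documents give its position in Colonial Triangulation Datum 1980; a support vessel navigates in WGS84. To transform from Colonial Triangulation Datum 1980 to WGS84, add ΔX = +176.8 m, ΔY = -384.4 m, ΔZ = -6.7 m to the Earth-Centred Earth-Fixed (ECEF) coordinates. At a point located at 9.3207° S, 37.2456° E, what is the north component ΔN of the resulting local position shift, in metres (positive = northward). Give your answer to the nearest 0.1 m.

ΔN = -21.5 m

The local north axis is (−sin φ cos λ, −sin φ sin λ, cos φ), giving ΔN = 22.795 − 37.680 − 6.612 = -21.50 m.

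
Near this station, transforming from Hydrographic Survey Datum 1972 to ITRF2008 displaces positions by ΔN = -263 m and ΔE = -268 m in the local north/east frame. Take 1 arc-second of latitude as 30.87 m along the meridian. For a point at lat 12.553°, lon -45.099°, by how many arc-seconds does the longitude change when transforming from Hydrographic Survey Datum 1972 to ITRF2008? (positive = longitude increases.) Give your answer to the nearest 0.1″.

Δλ = -8.9″

At latitude 12.553°, cos φ = 0.976095.
1″ of longitude at this latitude = 30.87 × cos φ = 30.1321 m, so Δλ = -268.0 / 30.1321 = -8.894″.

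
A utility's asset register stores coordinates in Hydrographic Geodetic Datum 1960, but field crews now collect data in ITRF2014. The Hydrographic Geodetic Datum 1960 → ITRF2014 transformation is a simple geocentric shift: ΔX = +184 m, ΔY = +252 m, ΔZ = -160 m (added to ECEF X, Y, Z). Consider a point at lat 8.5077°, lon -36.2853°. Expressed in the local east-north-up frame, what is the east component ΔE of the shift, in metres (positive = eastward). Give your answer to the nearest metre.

ΔE = 312 m

The local east axis at (φ, λ) is (−sin λ, cos λ, 0), so ΔE = −sin(-36.2853°)·184 + cos(-36.2853°)·252 = 312.02 m.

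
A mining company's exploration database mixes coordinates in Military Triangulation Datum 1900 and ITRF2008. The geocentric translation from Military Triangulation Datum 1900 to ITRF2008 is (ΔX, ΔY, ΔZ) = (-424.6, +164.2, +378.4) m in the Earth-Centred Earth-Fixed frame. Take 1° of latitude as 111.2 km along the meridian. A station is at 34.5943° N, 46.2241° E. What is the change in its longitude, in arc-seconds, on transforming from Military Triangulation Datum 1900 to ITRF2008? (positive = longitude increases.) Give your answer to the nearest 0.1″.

Δλ = 16.5″

sin φ = 0.567762, cos φ = 0.823193, sin λ = 0.722051, cos λ = 0.691840.
East component: ΔE = −sin λ·ΔX + cos λ·ΔY = −(0.722051)(-424.6) + (0.691840)(164.2) = 420.18 m.
1° of latitude spans 111200 m; at latitude φ, 1° of longitude spans that × cos φ = 91539.0 m, so Δλ = 420.18 / 91539.0 × 3600 = 16.525″.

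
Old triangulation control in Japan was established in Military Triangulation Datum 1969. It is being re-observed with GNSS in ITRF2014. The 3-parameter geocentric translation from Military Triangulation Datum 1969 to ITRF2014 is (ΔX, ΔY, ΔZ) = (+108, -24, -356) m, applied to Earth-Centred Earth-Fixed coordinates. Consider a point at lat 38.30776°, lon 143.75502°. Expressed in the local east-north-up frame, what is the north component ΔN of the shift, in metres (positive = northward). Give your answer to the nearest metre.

ΔN = -217 m

At φ = 38.30776°, λ = 143.75502°: sin φ = 0.619885, cos φ = 0.784692, sin λ = 0.591239, cos λ = -0.806496.
ΔN = −sin φ cos λ·ΔX − sin φ sin λ·ΔY + cos φ·ΔZ = −(0.619885)(-0.806496)(108) − (0.619885)(0.591239)(-24) + (0.784692)(-356) = -216.56 m.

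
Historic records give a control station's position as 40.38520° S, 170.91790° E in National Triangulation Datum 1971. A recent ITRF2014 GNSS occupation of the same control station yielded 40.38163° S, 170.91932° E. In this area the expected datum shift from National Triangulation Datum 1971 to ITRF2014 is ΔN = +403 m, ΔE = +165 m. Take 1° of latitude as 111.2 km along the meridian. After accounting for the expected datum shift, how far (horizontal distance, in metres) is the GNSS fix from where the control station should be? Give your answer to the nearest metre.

Observed coordinate differences: Δφ = +0.00357°, Δλ = +0.00142°.
Converting to metres (1° lat = 111200 m, cos φ = 0.761706): observed ΔN = 397.0 m, observed ΔE = 120.3 m.
Subtracting the expected shift leaves a residual of 397.0 − (403) = -6.0 m north and 120.3 − (165) = -44.7 m east.
Residual distance = √((-6.0)² + (-44.7)²) = 45.1 m.

45 m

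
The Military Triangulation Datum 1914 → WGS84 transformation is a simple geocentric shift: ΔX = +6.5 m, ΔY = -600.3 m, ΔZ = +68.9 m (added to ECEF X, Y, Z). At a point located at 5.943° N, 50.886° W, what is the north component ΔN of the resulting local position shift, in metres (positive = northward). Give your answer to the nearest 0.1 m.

At φ = 5.943°, λ = -50.886°: sin φ = 0.103539, cos φ = 0.994625, sin λ = -0.775892, cos λ = 0.630865.
ΔN = −sin φ cos λ·ΔX − sin φ sin λ·ΔY + cos φ·ΔZ = −(0.103539)(0.630865)(6.5) − (0.103539)(-0.775892)(-600.3) + (0.994625)(68.9) = 19.88 m.

ΔN = 19.9 m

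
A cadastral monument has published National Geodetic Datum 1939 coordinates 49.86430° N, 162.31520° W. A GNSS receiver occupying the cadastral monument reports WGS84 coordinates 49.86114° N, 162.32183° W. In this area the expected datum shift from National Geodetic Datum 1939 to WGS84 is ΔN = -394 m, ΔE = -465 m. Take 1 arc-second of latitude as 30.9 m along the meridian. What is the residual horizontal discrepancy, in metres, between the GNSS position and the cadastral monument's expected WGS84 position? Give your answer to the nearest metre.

Observed coordinate differences: Δφ = -0.00316°, Δλ = -0.00663°.
Converting to metres (1° lat = 111240 m, cos φ = 0.644600): observed ΔN = -351.5 m, observed ΔE = -475.4 m.
Subtracting the expected shift leaves a residual of -351.5 − (-394) = 42.5 m north and -475.4 − (-465) = -10.4 m east.
Residual distance = √(42.5² + (-10.4)²) = 43.7 m.

44 m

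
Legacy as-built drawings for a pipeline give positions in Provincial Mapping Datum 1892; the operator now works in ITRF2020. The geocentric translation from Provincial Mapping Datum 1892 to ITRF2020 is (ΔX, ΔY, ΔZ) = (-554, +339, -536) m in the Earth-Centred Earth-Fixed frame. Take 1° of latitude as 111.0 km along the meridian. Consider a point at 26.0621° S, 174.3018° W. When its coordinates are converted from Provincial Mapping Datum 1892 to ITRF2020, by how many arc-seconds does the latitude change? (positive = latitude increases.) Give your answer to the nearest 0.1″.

sin φ = -0.439345, cos φ = 0.898318, sin λ = -0.099288, cos λ = -0.995059.
North component: ΔN = −sin φ cos λ·ΔX − sin φ sin λ·ΔY + cos φ·ΔZ = −(-0.439345)(-0.995059)(-554) − (-0.439345)(-0.099288)(339) + (0.898318)(-536) = -254.09 m.
1° of latitude spans 111000 m, so Δφ = -254.09 / 111000 × 3600 = -8.241″.

Δφ = -8.2″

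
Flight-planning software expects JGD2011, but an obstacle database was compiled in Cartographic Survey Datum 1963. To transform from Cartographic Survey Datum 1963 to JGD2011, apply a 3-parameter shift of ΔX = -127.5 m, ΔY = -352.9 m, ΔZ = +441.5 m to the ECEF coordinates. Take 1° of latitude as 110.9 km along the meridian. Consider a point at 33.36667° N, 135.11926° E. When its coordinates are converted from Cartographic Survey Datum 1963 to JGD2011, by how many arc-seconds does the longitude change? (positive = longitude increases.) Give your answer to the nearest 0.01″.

Δλ = 13.22″

sin φ = 0.549995, cos φ = 0.835168, sin λ = 0.705633, cos λ = -0.708577.
East component: ΔE = −sin λ·ΔX + cos λ·ΔY = −(0.705633)(-127.5) + (-0.708577)(-352.9) = 340.03 m.
1° of latitude spans 110900 m; at latitude φ, 1° of longitude spans that × cos φ = 92620.1 m, so Δλ = 340.03 / 92620.1 × 3600 = 13.216″.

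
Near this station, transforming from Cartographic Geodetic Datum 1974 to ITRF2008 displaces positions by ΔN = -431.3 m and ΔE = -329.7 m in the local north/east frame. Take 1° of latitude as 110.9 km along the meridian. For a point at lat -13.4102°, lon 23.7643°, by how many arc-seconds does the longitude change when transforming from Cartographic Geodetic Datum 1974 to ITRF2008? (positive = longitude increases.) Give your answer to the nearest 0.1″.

Δλ = -11.0″

At latitude -13.4102°, cos φ = 0.972735.
1° of longitude at this latitude = 110.9 × cos φ = 107.88 km, so Δλ = -329.7 / 107876.3 = -0.0030563° = -11.003″.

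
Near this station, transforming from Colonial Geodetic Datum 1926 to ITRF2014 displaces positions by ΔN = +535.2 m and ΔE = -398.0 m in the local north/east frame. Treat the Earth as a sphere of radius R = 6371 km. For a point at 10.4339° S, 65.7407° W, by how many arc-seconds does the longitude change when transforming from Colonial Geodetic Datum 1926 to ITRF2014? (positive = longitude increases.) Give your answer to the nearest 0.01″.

At latitude -10.4339°, cos φ = 0.983464.
One radian of longitude at latitude φ spans R cos φ, so Δλ = ΔE / (R cos φ) = -398.0 / (6371000 × 0.983464) = -6.3521e-05 rad = -13.102″.

Δλ = -13.10″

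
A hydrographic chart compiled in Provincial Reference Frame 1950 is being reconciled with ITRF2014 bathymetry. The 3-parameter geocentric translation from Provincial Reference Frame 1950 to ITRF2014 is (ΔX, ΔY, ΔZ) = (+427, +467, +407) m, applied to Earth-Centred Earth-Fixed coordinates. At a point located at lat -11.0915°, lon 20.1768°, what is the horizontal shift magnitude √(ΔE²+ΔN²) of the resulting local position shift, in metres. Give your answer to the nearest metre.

The local east axis at (φ, λ) is (−sin λ, cos λ, 0), so ΔE = −sin(20.1768°)·427 + cos(20.1768°)·467 = 291.06 m.
The local north axis is (−sin φ cos λ, −sin φ sin λ, cos φ), giving ΔN = 77.104 + 30.987 + 399.398 = 507.49 m.
Horizontal magnitude = √(ΔE² + ΔN²) = √(291.06² + 507.49²) = 585.03 m.

585 m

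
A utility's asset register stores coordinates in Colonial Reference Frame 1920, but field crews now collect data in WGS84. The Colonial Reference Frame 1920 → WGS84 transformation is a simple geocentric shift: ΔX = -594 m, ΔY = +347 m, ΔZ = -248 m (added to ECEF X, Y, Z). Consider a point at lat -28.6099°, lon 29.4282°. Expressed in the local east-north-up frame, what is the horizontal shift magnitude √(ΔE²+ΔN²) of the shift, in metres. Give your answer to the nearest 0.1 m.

At φ = -28.6099°, λ = 29.4282°: sin φ = -0.478844, cos φ = 0.877900, sin λ = 0.491332, cos λ = 0.870972.
ΔE = −sin λ·ΔX + cos λ·ΔY = −(0.491332)·(-594) + (0.870972)·(347) = 594.08 m.
ΔN = −sin φ cos λ·ΔX − sin φ sin λ·ΔY + cos φ·ΔZ = −(-0.478844)(0.870972)(-594) − (-0.478844)(0.491332)(347) + (0.877900)(-248) = -383.81 m.
Horizontal magnitude = √(ΔE² + ΔN²) = √(594.08² + (-383.81)²) = 707.28 m.

707.3 m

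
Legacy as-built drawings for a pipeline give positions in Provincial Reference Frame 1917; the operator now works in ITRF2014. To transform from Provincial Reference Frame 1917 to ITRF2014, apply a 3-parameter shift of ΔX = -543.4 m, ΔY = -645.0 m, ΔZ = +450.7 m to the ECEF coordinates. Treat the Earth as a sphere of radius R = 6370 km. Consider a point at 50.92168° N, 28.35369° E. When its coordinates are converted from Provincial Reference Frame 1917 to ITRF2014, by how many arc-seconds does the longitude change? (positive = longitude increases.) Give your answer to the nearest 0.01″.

Δλ = -15.90″

sin φ = 0.776285, cos φ = 0.630382, sin λ = 0.474913, cos λ = 0.880033.
East component: ΔE = −sin λ·ΔX + cos λ·ΔY = −(0.474913)(-543.4) + (0.880033)(-645.0) = -309.55 m.
1° of latitude spans πR/180 = 111177 m; at latitude φ, 1° of longitude spans that × cos φ = 70084.3 m, so Δλ = -309.55 / 70084.3 × 3600 = -15.901″.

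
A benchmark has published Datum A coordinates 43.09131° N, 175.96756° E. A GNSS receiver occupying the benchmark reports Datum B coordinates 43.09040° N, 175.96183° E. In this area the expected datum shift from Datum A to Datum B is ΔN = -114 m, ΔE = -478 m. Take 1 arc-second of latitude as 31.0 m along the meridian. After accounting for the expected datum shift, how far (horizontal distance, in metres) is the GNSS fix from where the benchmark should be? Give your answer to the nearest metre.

17 m

Observed coordinate differences: Δφ = -0.00091°, Δλ = -0.00573°.
Converting to metres (1° lat = 111600 m, cos φ = 0.730266): observed ΔN = -101.6 m, observed ΔE = -467.0 m.
Subtracting the expected shift leaves a residual of -101.6 − (-114) = 12.4 m north and -467.0 − (-478) = 11.0 m east.
Residual distance = √(12.4² + 11.0²) = 16.6 m.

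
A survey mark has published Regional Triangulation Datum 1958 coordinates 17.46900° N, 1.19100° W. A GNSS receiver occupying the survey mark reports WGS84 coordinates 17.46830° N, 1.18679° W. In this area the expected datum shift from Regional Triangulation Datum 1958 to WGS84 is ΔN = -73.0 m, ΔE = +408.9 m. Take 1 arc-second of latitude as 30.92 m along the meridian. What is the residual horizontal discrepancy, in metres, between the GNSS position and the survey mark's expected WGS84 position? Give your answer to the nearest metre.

38 m

Observed coordinate differences: Δφ = -0.00070°, Δλ = +0.00421°.
Converting to metres (1° lat = 111312 m, cos φ = 0.953880): observed ΔN = -77.9 m, observed ΔE = 447.0 m.
Subtracting the expected shift leaves a residual of -77.9 − (-73.0) = -4.9 m north and 447.0 − (408.9) = 38.1 m east.
Residual distance = √((-4.9)² + 38.1²) = 38.4 m.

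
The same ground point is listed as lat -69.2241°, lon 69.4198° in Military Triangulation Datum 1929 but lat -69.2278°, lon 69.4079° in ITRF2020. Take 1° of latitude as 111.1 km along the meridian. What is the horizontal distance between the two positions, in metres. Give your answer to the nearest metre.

Δφ = -69.2278° − -69.2241° = -0.0037°; Δλ = 69.4079° − 69.4198° = -0.0119°.
ΔN = Δφ × 111100 = -411.1 m; ΔE = Δλ × 111100 × cos(-69.2241°) = -0.0119 × 111100 × 0.354714 = -469.0 m.
Distance = √(ΔE² + ΔN²) = √((-469.0)² + (-411.1)²) = 623.6 m.

624 m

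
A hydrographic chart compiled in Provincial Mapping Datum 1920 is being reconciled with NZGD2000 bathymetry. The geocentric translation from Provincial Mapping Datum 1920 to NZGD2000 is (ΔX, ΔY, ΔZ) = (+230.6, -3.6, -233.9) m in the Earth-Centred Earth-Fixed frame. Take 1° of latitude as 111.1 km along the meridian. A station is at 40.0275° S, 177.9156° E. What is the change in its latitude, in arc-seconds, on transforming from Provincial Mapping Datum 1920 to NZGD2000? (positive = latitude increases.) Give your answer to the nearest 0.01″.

sin φ = -0.643155, cos φ = 0.765736, sin λ = 0.036372, cos λ = -0.999338.
North component: ΔN = −sin φ cos λ·ΔX − sin φ sin λ·ΔY + cos φ·ΔZ = −(-0.643155)(-0.999338)(230.6) − (-0.643155)(0.036372)(-3.6) + (0.765736)(-233.9) = -327.40 m.
1° of latitude spans 111100 m, so Δφ = -327.40 / 111100 × 3600 = -10.609″.

Δφ = -10.61″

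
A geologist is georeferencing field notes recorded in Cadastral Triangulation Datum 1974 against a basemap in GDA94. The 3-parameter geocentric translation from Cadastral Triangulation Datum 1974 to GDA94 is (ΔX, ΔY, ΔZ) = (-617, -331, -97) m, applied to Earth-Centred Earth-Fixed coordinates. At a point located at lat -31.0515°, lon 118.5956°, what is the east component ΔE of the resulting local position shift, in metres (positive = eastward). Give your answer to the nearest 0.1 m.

ΔE = 700.2 m

The local east axis at (φ, λ) is (−sin λ, cos λ, 0), so ΔE = −sin(118.5956°)·(-617) + cos(118.5956°)·(-331) = 700.16 m.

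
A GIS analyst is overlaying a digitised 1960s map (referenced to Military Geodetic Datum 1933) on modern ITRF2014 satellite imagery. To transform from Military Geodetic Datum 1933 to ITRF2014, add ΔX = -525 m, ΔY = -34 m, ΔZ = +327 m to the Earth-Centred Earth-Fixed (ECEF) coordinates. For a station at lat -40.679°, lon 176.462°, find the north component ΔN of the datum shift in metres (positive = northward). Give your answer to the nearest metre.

ΔN = 588 m

The local north axis is (−sin φ cos λ, −sin φ sin λ, cos φ), giving ΔN = 341.554 − 1.368 + 247.988 = 588.17 m.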